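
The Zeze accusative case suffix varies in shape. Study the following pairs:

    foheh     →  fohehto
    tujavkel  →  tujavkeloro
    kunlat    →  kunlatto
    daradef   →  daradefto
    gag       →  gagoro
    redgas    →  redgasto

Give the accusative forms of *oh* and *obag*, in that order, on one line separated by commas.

ohto, obagoro

The suffix is conditioned by the final consonant: -to when the stem ends in a voiceless consonant (*foheh*, *kunlat*, *daradef*, *redgas*); -oro when the stem ends in a voiced consonant (*tujavkel*, *gag*).
Since the final consonant of *oh* is /h/ (voiceless), it takes -to, giving *ohto*.
Since the final consonant of *obag* is /g/ (voiced), it takes -oro, giving *obagoro*.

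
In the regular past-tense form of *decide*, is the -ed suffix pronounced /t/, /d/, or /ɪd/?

The stem *decide* ends in /t/ or /d/.
The -ed suffix is realized as /ɪd/ after /t, d/; as /t/ after other voiceless consonants; and as /d/ after other voiced sounds.
So -ed on *decide* is pronounced /ɪd/.

/ɪd/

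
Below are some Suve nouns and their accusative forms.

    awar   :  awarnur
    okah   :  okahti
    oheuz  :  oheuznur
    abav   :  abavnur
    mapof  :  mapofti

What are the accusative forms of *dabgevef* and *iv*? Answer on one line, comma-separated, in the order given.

dabgevefti, ivnur

The pattern is voicing of the final consonant: -ti when the stem ends in a voiceless consonant (*okah*, *mapof*); -nur when the stem ends in a voiced consonant (*awar*, *oheuz*, *abav*).
The final consonant of *dabgevef* is /f/, which is voiceless, so the suffix is -ti, giving *dabgevefti*.
*iv* — final consonant /v/ (voiced) → -nur → *ivnur*.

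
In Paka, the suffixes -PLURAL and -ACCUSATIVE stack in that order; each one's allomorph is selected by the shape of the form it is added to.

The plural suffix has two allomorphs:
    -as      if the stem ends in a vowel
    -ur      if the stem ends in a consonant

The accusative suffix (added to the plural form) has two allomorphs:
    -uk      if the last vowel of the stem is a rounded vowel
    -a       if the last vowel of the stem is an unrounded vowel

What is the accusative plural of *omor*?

omoruruk

The final sound of *omor* is /r/, which is a consonant, so the plural suffix is -ur, giving *omorur*.
The last vowel of the plural form *omorur* is /u/, which is a rounded vowel, so the accusative suffix is -uk, giving *omoruruk*.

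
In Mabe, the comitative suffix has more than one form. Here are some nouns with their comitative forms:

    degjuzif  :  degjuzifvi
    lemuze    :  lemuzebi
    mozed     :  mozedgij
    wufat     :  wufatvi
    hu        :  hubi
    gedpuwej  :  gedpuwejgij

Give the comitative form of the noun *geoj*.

geojgij

Looking at the final sound of each stem: -vi when the stem ends in a voiceless consonant (*degjuzif*, *wufat*); -gij when the stem ends in a voiced consonant (*mozed*, *gedpuwej*); -bi when the stem ends in a vowel (*lemuze*, *hu*).
*geoj*: final sound = /j/, a voiced consonant → -gij → *geojgij*.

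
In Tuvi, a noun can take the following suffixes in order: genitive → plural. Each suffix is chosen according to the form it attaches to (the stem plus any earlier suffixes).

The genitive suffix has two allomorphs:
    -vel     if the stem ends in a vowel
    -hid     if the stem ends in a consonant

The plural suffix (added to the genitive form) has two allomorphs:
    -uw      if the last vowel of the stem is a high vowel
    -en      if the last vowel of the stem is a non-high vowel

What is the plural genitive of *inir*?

inirhiduw

*inir*: final sound = /r/, a consonant → -hid → *inirhid*.
The genitive form *inirhid* — last vowel /i/ (a high vowel) → -uw → *inirhiduw*.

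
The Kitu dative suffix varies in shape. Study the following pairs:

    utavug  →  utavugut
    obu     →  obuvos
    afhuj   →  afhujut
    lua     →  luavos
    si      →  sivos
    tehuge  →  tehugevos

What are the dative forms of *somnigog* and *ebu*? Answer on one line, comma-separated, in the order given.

Looking at the final sound of each stem: -ut when the stem ends in a consonant (*utavug*, *afhuj*); -vos when the stem ends in a vowel (*obu*, *lua*, *si*, *tehuge*).
Since the final sound of *somnigog* is /g/ (a consonant), it takes -ut, giving *somnigogut*.
Since the final sound of *ebu* is /u/ (a vowel), it takes -vos, giving *ebuvos*.

somnigogut, ebuvos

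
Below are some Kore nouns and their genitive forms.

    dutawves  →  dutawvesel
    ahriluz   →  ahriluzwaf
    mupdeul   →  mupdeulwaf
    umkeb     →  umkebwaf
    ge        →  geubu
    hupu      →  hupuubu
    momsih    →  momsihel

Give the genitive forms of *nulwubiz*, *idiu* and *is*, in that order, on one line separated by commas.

nulwubizwaf, idiuubu, isel

The alternation tracks the final sound of the stem — -el when the stem ends in a voiceless consonant (*dutawves*, *momsih*); -waf when the stem ends in a voiced consonant (*ahriluz*, *mupdeul*, *umkeb*); -ubu when the stem ends in a vowel (*ge*, *hupu*).
*nulwubiz*: final sound = /z/, a voiced consonant → -waf → *nulwubizwaf*.
Since the final sound of *idiu* is /u/ (a vowel), it takes -ubu, giving *idiuubu*.
The final sound of *is* is /s/, which is a voiceless consonant, so the suffix is -el, giving *isel*.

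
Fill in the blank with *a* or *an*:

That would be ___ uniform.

The indefinite article is chosen by the initial *sound* of the following word, not its spelling.
*uniform* begins with the sound /juː/ (u pronounced /juː/) — a consonant sound.
So the article is *a*: That would be a uniform.

a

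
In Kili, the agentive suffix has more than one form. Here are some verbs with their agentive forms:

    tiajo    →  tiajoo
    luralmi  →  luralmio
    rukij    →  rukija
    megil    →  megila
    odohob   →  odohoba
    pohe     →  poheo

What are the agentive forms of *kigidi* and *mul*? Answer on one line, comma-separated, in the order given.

kigidio, mula

The suffix is conditioned by the final sound: -a when the stem ends in a consonant (*rukij*, *megil*, *odohob*); -o when the stem ends in a vowel (*tiajo*, *luralmi*, *pohe*).
*kigidi* — final sound /i/ (a vowel) → -o → *kigidio*.
Since the final sound of *mul* is /l/ (a consonant), it takes -a, giving *mula*.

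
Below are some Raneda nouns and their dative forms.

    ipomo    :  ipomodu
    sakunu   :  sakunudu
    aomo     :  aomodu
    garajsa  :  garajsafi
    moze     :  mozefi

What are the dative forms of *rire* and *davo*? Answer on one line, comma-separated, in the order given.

The alternation tracks the last vowel of the stem — -du when the last vowel of the stem is a rounded vowel (*ipomo*, *sakunu*, *aomo*); -fi when the last vowel of the stem is an unrounded vowel (*garajsa*, *moze*).
The last vowel of *rire* is /e/, which is an unrounded vowel, so the suffix is -fi, giving *rirefi*.
*davo*: last vowel = /o/, a rounded vowel → -du → *davodu*.

rirefi, davodu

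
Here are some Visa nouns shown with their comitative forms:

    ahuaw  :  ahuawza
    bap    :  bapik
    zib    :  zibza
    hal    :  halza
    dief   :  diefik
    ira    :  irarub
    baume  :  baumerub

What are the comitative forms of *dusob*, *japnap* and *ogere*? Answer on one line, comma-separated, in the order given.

dusobza, japnapik, ogererub

The pattern is voicing of the final sound: -ik when the stem ends in a voiceless consonant (*bap*, *dief*); -za when the stem ends in a voiced consonant (*ahuaw*, *zib*, *hal*); -rub when the stem ends in a vowel (*ira*, *baume*).
*dusob* — final sound /b/ (a voiced consonant) → -za → *dusobza*.
The final sound of *japnap* is /p/, which is a voiceless consonant, so the suffix is -ik, giving *japnapik*.
The final sound of *ogere* is /e/, which is a vowel, so the suffix is -rub, giving *ogererub*.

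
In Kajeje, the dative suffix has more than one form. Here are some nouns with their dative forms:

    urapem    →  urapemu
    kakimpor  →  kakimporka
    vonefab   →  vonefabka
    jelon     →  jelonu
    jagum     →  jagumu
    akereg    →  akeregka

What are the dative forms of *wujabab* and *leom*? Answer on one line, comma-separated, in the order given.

wujababka, leomu

The alternation tracks the final consonant of the stem — -u when the stem ends in a nasal (*urapem*, *jelon*, *jagum*); -ka when the stem ends in a non-nasal consonant (*kakimpor*, *vonefab*, *akereg*).
*wujabab*: final consonant = /b/, non-nasal → -ka → *wujababka*.
*leom*: final consonant = /m/, a nasal → -u → *leomu*.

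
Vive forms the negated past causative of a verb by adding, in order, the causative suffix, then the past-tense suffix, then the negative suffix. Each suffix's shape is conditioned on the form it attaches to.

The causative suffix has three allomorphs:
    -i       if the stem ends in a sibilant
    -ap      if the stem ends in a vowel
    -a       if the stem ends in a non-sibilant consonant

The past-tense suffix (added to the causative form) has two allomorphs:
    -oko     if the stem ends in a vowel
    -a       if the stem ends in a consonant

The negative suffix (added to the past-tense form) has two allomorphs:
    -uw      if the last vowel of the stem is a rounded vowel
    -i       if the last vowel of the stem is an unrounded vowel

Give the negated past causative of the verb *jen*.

jenaokouw

Since the final sound of *jen* is /n/ (a non-sibilant consonant), it takes -a, giving *jena*.
The causative form *jena* — final sound /a/ (a vowel) → -oko → *jenaoko*.
The past-tense form *jenaoko*: last vowel = /o/, a rounded vowel → -uw → *jenaokouw*.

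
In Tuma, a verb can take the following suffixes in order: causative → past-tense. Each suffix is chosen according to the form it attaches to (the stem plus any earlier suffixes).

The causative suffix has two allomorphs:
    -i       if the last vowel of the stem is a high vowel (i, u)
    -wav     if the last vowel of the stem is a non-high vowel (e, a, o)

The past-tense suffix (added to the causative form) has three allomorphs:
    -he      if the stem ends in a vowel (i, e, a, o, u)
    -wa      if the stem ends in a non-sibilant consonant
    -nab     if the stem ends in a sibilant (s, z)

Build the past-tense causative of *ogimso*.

ogimsowavwa

The last vowel of *ogimso* is /o/, which is a non-high vowel, so the causative suffix is -wav, giving *ogimsowav*.
The final sound of the causative form *ogimsowav* is /v/, which is a non-sibilant consonant, so the past-tense suffix is -wa, giving *ogimsowavwa*.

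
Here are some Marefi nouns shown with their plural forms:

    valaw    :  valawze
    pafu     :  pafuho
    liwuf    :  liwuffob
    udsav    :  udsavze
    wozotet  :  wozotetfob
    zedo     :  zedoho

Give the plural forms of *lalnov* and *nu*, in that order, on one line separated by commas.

lalnovze, nuho

The pattern is voicing of the final sound: -fob when the stem ends in a voiceless consonant (*liwuf*, *wozotet*); -ze when the stem ends in a voiced consonant (*valaw*, *udsav*); -ho when the stem ends in a vowel (*pafu*, *zedo*).
Since the final sound of *lalnov* is /v/ (a voiced consonant), it takes -ze, giving *lalnovze*.
*nu* — final sound /u/ (a vowel) → -ho → *nuho*.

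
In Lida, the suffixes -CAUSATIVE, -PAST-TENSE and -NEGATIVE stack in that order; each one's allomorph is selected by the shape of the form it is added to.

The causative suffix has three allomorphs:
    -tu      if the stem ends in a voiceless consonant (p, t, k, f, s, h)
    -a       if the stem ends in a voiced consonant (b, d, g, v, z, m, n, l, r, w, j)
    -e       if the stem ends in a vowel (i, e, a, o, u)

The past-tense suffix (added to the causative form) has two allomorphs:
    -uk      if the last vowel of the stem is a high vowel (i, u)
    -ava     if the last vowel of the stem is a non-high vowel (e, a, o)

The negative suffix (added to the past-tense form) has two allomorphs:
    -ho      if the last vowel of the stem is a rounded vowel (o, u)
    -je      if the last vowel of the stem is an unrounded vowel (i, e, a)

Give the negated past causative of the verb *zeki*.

*zeki*: final sound = /i/, a vowel → -e → *zekie*.
Since the last vowel of the causative form *zekie* is /e/ (a non-high vowel), it takes -ava, giving *zekieava*.
The past-tense form *zekieava* — last vowel /a/ (an unrounded vowel) → -je → *zekieavaje*.

zekieavaje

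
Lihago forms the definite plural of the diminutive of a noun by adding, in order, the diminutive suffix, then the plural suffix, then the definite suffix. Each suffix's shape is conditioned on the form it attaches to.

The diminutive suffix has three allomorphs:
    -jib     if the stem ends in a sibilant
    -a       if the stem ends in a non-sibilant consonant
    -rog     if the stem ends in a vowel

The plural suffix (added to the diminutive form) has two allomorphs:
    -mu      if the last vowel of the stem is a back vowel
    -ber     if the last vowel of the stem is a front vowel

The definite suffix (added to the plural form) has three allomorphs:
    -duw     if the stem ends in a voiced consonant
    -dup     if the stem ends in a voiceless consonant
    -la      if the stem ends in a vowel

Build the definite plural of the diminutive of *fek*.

*fek*: final sound = /k/, a non-sibilant consonant → -a → *feka*.
The last vowel of the diminutive form *feka* is /a/, which is a back vowel, so the plural suffix is -mu, giving *fekamu*.
Since the final sound of the plural form *fekamu* is /u/ (a vowel), it takes -la, giving *fekamula*.

fekamula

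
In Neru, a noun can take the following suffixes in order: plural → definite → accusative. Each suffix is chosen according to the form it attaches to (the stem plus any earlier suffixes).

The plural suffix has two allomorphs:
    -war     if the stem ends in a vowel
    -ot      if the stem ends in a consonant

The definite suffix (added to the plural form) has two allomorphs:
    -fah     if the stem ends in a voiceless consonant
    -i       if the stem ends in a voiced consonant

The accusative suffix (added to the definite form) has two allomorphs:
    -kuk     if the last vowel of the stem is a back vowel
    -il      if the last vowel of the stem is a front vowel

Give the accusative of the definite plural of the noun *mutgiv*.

mutgivotfahkuk

*mutgiv* — final sound /v/ (a consonant) → -ot → *mutgivot*.
The plural form *mutgivot* — final consonant /t/ (voiceless) → -fah → *mutgivotfah*.
The definite form *mutgivotfah*: last vowel = /a/, a back vowel → -kuk → *mutgivotfahkuk*.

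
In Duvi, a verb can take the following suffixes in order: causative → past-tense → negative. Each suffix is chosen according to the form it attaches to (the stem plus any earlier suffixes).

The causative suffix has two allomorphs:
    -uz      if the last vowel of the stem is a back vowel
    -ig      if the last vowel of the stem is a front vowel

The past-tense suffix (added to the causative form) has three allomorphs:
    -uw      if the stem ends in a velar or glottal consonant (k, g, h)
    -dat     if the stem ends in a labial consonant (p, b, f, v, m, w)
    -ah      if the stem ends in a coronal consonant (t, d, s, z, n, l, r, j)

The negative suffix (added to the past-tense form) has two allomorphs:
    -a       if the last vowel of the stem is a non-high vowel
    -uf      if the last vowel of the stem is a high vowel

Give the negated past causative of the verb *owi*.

owiiguwuf

*owi*: last vowel = /i/, a front vowel → -ig → *owiig*.
Since the final consonant of the causative form *owiig* is /g/ (velar/glottal), it takes -uw, giving *owiiguw*.
The past-tense form *owiiguw*: last vowel = /u/, a high vowel → -uf → *owiiguwuf*.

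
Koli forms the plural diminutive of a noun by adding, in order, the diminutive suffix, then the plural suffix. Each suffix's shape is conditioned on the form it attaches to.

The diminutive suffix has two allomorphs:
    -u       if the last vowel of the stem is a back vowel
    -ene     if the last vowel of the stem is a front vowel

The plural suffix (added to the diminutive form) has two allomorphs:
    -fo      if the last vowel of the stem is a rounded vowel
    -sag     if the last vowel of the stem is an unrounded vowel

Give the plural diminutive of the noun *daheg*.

*daheg* — last vowel /e/ (a front vowel) → -ene → *dahegene*.
The diminutive form *dahegene* — last vowel /e/ (an unrounded vowel) → -sag → *dahegenesag*.

dahegenesag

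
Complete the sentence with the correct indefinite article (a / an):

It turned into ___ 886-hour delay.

The indefinite article is chosen by the initial *sound* of the following word, not its spelling.
The number *886* is spoken "eight hundred …", beginning with /eɪt/ — a vowel sound.
So the article is *an*: It turned into an 886-hour delay.

an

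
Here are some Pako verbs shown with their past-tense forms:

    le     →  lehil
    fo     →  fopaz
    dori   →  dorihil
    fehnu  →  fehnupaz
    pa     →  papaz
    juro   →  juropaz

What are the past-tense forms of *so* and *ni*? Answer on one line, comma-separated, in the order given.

sopaz, nihil

The suffix is conditioned by the last vowel: -hil when the last vowel of the stem is a front vowel (*le*, *dori*); -paz when the last vowel of the stem is a back vowel (*fo*, *fehnu*, *pa*, *juro*).
Since the last vowel of *so* is /o/ (a back vowel), it takes -paz, giving *sopaz*.
Since the last vowel of *ni* is /i/ (a front vowel), it takes -hil, giving *nihil*.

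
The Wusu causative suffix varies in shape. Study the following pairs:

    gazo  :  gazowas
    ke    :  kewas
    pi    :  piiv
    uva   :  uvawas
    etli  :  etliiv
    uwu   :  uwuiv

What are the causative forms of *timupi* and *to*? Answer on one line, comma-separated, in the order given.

timupiiv, towas

The pattern is height harmony: -iv when the last vowel of the stem is a high vowel (*pi*, *etli*, *uwu*); -was when the last vowel of the stem is a non-high vowel (*gazo*, *ke*, *uva*).
The last vowel of *timupi* is /i/, which is a high vowel, so the suffix is -iv, giving *timupiiv*.
The last vowel of *to* is /o/, which is a non-high vowel, so the suffix is -was, giving *towas*.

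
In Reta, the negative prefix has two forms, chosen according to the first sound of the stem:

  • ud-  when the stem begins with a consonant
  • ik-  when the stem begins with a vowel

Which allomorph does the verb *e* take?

The first sound of *e* is /e/, which is a vowel, so the prefix is ik-.

ik-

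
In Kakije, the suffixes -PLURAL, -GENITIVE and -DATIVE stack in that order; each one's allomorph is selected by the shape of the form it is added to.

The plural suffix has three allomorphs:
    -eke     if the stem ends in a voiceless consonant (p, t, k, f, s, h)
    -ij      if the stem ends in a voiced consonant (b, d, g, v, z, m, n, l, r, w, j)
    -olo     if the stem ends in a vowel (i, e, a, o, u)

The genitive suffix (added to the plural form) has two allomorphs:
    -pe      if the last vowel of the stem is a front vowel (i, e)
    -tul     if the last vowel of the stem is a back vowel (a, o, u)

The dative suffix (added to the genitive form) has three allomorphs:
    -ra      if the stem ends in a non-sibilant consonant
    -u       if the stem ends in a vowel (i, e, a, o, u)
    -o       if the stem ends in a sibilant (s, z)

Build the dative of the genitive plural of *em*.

emijpeu

The final sound of *em* is /m/, which is a voiced consonant, so the plural suffix is -ij, giving *emij*.
The plural form *emij* — last vowel /i/ (a front vowel) → -pe → *emijpe*.
The final sound of the genitive form *emijpe* is /e/, which is a vowel, so the dative suffix is -u, giving *emijpeu*.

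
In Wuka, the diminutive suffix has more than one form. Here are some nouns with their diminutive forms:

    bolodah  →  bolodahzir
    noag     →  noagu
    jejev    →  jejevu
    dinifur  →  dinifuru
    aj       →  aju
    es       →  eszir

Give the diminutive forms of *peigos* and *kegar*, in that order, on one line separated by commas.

peigoszir, kegaru

The alternation tracks the final consonant of the stem — -zir when the stem ends in a voiceless consonant (*bolodah*, *es*); -u when the stem ends in a voiced consonant (*noag*, *jejev*, *dinifur*, *aj*).
Since the final consonant of *peigos* is /s/ (voiceless), it takes -zir, giving *peigoszir*.
The final consonant of *kegar* is /r/, which is voiced, so the suffix is -u, giving *kegaru*.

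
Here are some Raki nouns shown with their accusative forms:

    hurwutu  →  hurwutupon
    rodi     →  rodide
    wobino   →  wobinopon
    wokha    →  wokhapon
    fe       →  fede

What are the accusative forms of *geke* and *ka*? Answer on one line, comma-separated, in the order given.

Looking at the last vowel of each stem: -de when the last vowel of the stem is a front vowel (*rodi*, *fe*); -pon when the last vowel of the stem is a back vowel (*hurwutu*, *wobino*, *wokha*).
Since the last vowel of *geke* is /e/ (a front vowel), it takes -de, giving *gekede*.
*ka* — last vowel /a/ (a back vowel) → -pon → *kapon*.

gekede, kapon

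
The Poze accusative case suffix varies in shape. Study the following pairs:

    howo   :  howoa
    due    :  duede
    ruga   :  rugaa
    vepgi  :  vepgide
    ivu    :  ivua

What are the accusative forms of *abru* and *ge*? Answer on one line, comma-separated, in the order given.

abrua, gede

The suffix is conditioned by the last vowel: -de when the last vowel of the stem is a front vowel (*due*, *vepgi*); -a when the last vowel of the stem is a back vowel (*howo*, *ruga*, *ivu*).
*abru* — last vowel /u/ (a back vowel) → -a → *abrua*.
*ge*: last vowel = /e/, a front vowel → -de → *gede*.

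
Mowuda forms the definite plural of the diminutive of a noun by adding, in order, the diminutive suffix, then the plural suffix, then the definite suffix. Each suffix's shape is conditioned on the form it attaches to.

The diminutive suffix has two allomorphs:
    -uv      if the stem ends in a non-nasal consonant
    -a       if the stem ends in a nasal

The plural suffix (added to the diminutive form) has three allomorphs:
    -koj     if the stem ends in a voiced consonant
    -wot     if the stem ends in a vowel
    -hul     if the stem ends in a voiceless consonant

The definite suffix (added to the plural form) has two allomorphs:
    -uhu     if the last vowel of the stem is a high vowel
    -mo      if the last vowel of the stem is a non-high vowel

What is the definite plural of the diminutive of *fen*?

The final consonant of *fen* is /n/, which is a nasal, so the diminutive suffix is -a, giving *fena*.
Since the final sound of the diminutive form *fena* is /a/ (a vowel), it takes -wot, giving *fenawot*.
Since the last vowel of the plural form *fenawot* is /o/ (a non-high vowel), it takes -mo, giving *fenawotmo*.

fenawotmo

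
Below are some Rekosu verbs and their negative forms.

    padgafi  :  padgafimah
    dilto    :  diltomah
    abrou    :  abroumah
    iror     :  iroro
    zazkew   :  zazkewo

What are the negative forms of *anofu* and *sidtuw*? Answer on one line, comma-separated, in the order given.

anofumah, sidtuwo

The suffix is conditioned by the final sound: -o when the stem ends in a consonant (*iror*, *zazkew*); -mah when the stem ends in a vowel (*padgafi*, *dilto*, *abrou*).
*anofu*: final sound = /u/, a vowel → -mah → *anofumah*.
Since the final sound of *sidtuw* is /w/ (a consonant), it takes -o, giving *sidtuwo*.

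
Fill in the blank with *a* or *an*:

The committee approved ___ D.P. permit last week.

The indefinite article is chosen by the initial *sound* of the following word, not its spelling.
The initialism *D.P.* is read letter by letter; the first letter, D, is pronounced /diː/, which begins with a consonant sound.
So the article is *a*: The committee approved a D.P. permit last week.

a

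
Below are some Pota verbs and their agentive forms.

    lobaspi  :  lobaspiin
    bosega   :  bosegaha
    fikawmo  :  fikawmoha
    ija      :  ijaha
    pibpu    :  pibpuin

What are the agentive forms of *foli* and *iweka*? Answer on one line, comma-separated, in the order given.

The alternation tracks the last vowel of the stem — -in when the last vowel of the stem is a high vowel (*lobaspi*, *pibpu*); -ha when the last vowel of the stem is a non-high vowel (*bosega*, *fikawmo*, *ija*).
*foli* — last vowel /i/ (a high vowel) → -in → *foliin*.
*iweka*: last vowel = /a/, a non-high vowel → -ha → *iwekaha*.

foliin, iwekaha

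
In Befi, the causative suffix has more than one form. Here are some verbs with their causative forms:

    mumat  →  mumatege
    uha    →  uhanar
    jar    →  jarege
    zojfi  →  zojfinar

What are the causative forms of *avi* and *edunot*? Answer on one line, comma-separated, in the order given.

The alternation tracks the final sound of the stem — -ege when the stem ends in a consonant (*mumat*, *jar*); -nar when the stem ends in a vowel (*uha*, *zojfi*).
*avi*: final sound = /i/, a vowel → -nar → *avinar*.
*edunot*: final sound = /t/, a consonant → -ege → *edunotege*.

avinar, edunotege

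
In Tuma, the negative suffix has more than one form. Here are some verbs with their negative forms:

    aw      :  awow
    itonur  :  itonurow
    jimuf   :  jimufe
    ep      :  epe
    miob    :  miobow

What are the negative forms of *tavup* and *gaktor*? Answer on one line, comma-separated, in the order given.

tavupe, gaktorow

Looking at the final consonant of each stem: -e when the stem ends in a voiceless consonant (*jimuf*, *ep*); -ow when the stem ends in a voiced consonant (*aw*, *itonur*, *miob*).
The final consonant of *tavup* is /p/, which is voiceless, so the suffix is -e, giving *tavupe*.
*gaktor* — final consonant /r/ (voiced) → -ow → *gaktorow*.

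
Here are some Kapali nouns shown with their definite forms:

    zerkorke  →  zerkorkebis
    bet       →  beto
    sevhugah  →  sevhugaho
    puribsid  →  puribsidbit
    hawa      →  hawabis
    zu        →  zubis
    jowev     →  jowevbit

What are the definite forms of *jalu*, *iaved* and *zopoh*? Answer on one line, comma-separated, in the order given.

The alternation tracks the final sound of the stem — -o when the stem ends in a voiceless consonant (*bet*, *sevhugah*); -bit when the stem ends in a voiced consonant (*puribsid*, *jowev*); -bis when the stem ends in a vowel (*zerkorke*, *hawa*, *zu*).
The final sound of *jalu* is /u/, which is a vowel, so the suffix is -bis, giving *jalubis*.
*iaved* — final sound /d/ (a voiced consonant) → -bit → *iavedbit*.
The final sound of *zopoh* is /h/, which is a voiceless consonant, so the suffix is -o, giving *zopoho*.

jalubis, iavedbit, zopoho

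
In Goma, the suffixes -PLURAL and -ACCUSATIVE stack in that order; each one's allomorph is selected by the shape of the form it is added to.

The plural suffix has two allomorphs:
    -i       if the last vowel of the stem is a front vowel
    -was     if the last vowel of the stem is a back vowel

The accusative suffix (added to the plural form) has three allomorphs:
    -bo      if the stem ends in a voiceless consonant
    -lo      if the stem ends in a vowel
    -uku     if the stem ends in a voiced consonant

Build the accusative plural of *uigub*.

The last vowel of *uigub* is /u/, which is a back vowel, so the plural suffix is -was, giving *uigubwas*.
The plural form *uigubwas*: final sound = /s/, a voiceless consonant → -bo → *uigubwasbo*.

uigubwasbo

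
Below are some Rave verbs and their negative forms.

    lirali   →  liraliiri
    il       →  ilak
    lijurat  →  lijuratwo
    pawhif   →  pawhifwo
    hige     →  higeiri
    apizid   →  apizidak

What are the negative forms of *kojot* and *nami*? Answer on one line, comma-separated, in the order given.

kojotwo, namiiri

The suffix is conditioned by the final sound: -wo when the stem ends in a voiceless consonant (*lijurat*, *pawhif*); -ak when the stem ends in a voiced consonant (*il*, *apizid*); -iri when the stem ends in a vowel (*lirali*, *hige*).
*kojot*: final sound = /t/, a voiceless consonant → -wo → *kojotwo*.
The final sound of *nami* is /i/, which is a vowel, so the suffix is -iri, giving *namiiri*.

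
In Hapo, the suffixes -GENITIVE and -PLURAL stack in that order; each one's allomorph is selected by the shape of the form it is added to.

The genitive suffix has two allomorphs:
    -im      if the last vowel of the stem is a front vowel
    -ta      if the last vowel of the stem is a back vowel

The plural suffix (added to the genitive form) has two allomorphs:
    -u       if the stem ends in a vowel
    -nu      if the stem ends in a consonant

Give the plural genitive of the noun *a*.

*a* — last vowel /a/ (a back vowel) → -ta → *ata*.
The genitive form *ata*: final sound = /a/, a vowel → -u → *atau*.

atau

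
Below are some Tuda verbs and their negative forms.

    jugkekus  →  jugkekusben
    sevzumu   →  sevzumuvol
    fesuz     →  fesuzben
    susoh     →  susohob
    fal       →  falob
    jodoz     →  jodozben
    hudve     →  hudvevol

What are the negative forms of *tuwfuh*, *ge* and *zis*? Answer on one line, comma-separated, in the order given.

tuwfuhob, gevol, zisben

The pattern is sibilance of the final sound: -ben when the stem ends in a sibilant (*jugkekus*, *fesuz*, *jodoz*); -ob when the stem ends in a non-sibilant consonant (*susoh*, *fal*); -vol when the stem ends in a vowel (*sevzumu*, *hudve*).
Since the final sound of *tuwfuh* is /h/ (a non-sibilant consonant), it takes -ob, giving *tuwfuhob*.
Since the final sound of *ge* is /e/ (a vowel), it takes -vol, giving *gevol*.
Since the final sound of *zis* is /s/ (a sibilant), it takes -ben, giving *zisben*.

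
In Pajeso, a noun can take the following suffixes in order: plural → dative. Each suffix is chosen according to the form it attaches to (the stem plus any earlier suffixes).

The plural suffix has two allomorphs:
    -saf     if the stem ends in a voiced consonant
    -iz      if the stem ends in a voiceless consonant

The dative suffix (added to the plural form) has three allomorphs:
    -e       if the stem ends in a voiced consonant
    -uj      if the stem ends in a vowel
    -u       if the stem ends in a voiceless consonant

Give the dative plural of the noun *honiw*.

honiwsafu

The final consonant of *honiw* is /w/, which is voiced, so the plural suffix is -saf, giving *honiwsaf*.
The final sound of the plural form *honiwsaf* is /f/, which is a voiceless consonant, so the dative suffix is -u, giving *honiwsafu*.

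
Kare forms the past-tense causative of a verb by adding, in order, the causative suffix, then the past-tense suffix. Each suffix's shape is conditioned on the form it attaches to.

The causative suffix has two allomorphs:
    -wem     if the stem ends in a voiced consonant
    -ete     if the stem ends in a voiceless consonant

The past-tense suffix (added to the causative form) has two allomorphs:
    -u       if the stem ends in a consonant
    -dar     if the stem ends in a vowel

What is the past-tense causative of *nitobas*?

The final consonant of *nitobas* is /s/, which is voiceless, so the causative suffix is -ete, giving *nitobasete*.
The causative form *nitobasete*: final sound = /e/, a vowel → -dar → *nitobasetedar*.

nitobasetedar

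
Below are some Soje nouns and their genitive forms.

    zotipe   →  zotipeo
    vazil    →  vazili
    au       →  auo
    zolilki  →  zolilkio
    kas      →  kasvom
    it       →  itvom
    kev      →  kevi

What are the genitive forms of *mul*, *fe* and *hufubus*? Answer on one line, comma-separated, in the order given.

muli, feo, hufubusvom

The suffix is conditioned by the final sound: -vom when the stem ends in a voiceless consonant (*kas*, *it*); -i when the stem ends in a voiced consonant (*vazil*, *kev*); -o when the stem ends in a vowel (*zotipe*, *au*, *zolilki*).
The final sound of *mul* is /l/, which is a voiced consonant, so the suffix is -i, giving *muli*.
*fe* — final sound /e/ (a vowel) → -o → *feo*.
Since the final sound of *hufubus* is /s/ (a voiceless consonant), it takes -vom, giving *hufubusvom*.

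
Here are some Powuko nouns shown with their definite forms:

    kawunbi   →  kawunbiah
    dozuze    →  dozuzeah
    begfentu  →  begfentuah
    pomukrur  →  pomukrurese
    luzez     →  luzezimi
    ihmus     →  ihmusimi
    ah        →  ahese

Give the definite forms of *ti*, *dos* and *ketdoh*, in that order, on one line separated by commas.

Looking at the final sound of each stem: -imi when the stem ends in a sibilant (*luzez*, *ihmus*); -ese when the stem ends in a non-sibilant consonant (*pomukrur*, *ah*); -ah when the stem ends in a vowel (*kawunbi*, *dozuze*, *begfentu*).
*ti*: final sound = /i/, a vowel → -ah → *tiah*.
*dos* — final sound /s/ (a sibilant) → -imi → *dosimi*.
Since the final sound of *ketdoh* is /h/ (a non-sibilant consonant), it takes -ese, giving *ketdohese*.

tiah, dosimi, ketdohese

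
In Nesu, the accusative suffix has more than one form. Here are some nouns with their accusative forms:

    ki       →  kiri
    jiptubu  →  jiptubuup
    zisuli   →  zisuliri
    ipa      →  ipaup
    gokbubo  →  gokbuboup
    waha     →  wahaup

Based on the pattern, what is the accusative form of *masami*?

masamiri

The pattern is front/back vowel harmony: -ri when the last vowel of the stem is a front vowel (*ki*, *zisuli*); -up when the last vowel of the stem is a back vowel (*jiptubu*, *ipa*, *gokbubo*, *waha*).
Since the last vowel of *masami* is /i/ (a front vowel), it takes -ri, giving *masamiri*.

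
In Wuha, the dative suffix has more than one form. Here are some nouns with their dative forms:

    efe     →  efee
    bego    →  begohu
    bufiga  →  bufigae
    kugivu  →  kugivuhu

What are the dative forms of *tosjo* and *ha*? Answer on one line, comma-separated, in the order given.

tosjohu, hae

The alternation tracks the last vowel of the stem — -hu when the last vowel of the stem is a rounded vowel (*bego*, *kugivu*); -e when the last vowel of the stem is an unrounded vowel (*efe*, *bufiga*).
*tosjo* — last vowel /o/ (a rounded vowel) → -hu → *tosjohu*.
*ha*: last vowel = /a/, an unrounded vowel → -e → *hae*.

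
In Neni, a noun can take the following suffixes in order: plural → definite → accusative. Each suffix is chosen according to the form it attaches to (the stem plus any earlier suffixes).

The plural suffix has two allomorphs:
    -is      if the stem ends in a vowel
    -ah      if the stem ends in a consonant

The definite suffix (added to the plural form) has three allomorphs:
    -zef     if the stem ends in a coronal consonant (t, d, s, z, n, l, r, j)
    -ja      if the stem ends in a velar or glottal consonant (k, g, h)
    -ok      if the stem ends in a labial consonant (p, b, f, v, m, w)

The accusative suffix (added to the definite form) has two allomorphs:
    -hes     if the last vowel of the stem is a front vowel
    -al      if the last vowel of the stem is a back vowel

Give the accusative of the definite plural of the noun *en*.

*en*: final sound = /n/, a consonant → -ah → *enah*.
The plural form *enah*: final consonant = /h/, velar/glottal → -ja → *enahja*.
The last vowel of the definite form *enahja* is /a/, which is a back vowel, so the accusative suffix is -al, giving *enahjaal*.

enahjaal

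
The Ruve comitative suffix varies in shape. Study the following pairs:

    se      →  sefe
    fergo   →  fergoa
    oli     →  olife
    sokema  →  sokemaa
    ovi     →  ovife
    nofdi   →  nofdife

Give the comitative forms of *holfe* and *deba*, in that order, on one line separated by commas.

Looking at the last vowel of each stem: -fe when the last vowel of the stem is a front vowel (*se*, *oli*, *ovi*, *nofdi*); -a when the last vowel of the stem is a back vowel (*fergo*, *sokema*).
*holfe*: last vowel = /e/, a front vowel → -fe → *holfefe*.
*deba* — last vowel /a/ (a back vowel) → -a → *debaa*.

holfefe, debaa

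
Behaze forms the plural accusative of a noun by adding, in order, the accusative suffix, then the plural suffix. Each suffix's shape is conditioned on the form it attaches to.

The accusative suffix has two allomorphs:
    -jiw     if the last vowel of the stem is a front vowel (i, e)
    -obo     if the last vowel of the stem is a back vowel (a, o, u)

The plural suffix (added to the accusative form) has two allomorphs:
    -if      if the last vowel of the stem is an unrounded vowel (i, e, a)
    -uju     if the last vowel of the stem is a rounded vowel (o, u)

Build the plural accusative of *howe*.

The last vowel of *howe* is /e/, which is a front vowel, so the accusative suffix is -jiw, giving *howejiw*.
The accusative form *howejiw* — last vowel /i/ (an unrounded vowel) → -if → *howejiwif*.

howejiwif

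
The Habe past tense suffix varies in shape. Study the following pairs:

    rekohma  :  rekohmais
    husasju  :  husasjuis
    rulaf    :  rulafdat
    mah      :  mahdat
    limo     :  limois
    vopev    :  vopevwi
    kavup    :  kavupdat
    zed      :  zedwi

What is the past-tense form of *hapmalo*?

hapmalois

Looking at the final sound of each stem: -dat when the stem ends in a voiceless consonant (*rulaf*, *mah*, *kavup*); -wi when the stem ends in a voiced consonant (*vopev*, *zed*); -is when the stem ends in a vowel (*rekohma*, *husasju*, *limo*).
*hapmalo*: final sound = /o/, a vowel → -is → *hapmalois*.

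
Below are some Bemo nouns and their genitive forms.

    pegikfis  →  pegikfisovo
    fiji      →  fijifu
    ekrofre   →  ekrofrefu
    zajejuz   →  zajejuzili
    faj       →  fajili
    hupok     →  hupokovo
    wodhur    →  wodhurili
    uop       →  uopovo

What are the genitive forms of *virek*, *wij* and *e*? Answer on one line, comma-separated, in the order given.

Looking at the final sound of each stem: -ovo when the stem ends in a voiceless consonant (*pegikfis*, *hupok*, *uop*); -ili when the stem ends in a voiced consonant (*zajejuz*, *faj*, *wodhur*); -fu when the stem ends in a vowel (*fiji*, *ekrofre*).
*virek*: final sound = /k/, a voiceless consonant → -ovo → *virekovo*.
The final sound of *wij* is /j/, which is a voiced consonant, so the suffix is -ili, giving *wijili*.
The final sound of *e* is /e/, which is a vowel, so the suffix is -fu, giving *efu*.

virekovo, wijili, efu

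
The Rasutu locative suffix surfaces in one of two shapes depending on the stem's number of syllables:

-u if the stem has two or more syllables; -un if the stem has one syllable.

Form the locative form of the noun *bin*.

*bin* has one syllable, so the suffix is -un, giving *binun*.

binun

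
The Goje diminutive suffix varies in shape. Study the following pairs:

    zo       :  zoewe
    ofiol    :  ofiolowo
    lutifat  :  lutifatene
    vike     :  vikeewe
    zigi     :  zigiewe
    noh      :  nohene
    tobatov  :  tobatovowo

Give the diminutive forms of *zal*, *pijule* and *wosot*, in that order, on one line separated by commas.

Looking at the final sound of each stem: -ene when the stem ends in a voiceless consonant (*lutifat*, *noh*); -owo when the stem ends in a voiced consonant (*ofiol*, *tobatov*); -ewe when the stem ends in a vowel (*zo*, *vike*, *zigi*).
*zal*: final sound = /l/, a voiced consonant → -owo → *zalowo*.
Since the final sound of *pijule* is /e/ (a vowel), it takes -ewe, giving *pijuleewe*.
*wosot*: final sound = /t/, a voiceless consonant → -ene → *wosotene*.

zalowo, pijuleewe, wosotene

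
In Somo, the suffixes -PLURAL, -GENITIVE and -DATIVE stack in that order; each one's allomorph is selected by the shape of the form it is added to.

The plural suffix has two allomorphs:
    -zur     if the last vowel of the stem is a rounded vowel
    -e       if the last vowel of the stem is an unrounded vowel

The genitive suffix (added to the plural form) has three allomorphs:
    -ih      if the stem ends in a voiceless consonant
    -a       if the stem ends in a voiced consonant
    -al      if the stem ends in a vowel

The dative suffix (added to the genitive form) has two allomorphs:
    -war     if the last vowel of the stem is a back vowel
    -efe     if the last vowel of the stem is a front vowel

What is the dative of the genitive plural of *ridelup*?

The last vowel of *ridelup* is /u/, which is a rounded vowel, so the plural suffix is -zur, giving *ridelupzur*.
Since the final sound of the plural form *ridelupzur* is /r/ (a voiced consonant), it takes -a, giving *ridelupzura*.
The genitive form *ridelupzura*: last vowel = /a/, a back vowel → -war → *ridelupzurawar*.

ridelupzurawar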